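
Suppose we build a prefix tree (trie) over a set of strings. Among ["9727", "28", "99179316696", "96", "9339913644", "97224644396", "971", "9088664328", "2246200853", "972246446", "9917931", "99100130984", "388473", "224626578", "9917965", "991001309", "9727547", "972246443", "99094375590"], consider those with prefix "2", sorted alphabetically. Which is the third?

DFS of the "2" subtree visits, in order: "2246200853", "224626578", "28"
The 3rd is 28.

28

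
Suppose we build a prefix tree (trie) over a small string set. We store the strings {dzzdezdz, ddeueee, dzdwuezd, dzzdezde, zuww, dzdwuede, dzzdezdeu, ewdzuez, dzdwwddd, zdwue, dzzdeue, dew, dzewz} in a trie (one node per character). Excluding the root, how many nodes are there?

50

Trace insertions, counting only characters that open a new branch:
  "dzzdezdz" → 8 new (d, z, z, d, e, z, d, z)
  "ddeueee" → prefix "d" already present; 6 new (d, e, u, e, e, e)
  "dzdwuezd" → prefix "dz" already present; 6 new (d, w, u, e, z, d)
  "dzzdezde" → prefix "dzzdezd" already present; 1 new (e)
  "zuww" → 4 new (z, u, w, w)
  "dzdwuede" → prefix "dzdwue" already present; 2 new (d, e)
  "dzzdezdeu" → prefix "dzzdezde" already present; 1 new (u)
  "ewdzuez" → 7 new (e, w, d, z, u, e, z)
  "dzdwwddd" → prefix "dzdw" already present; 4 new (w, d, d, d)
  "zdwue" → prefix "z" already present; 4 new (d, w, u, e)
  "dzzdeue" → prefix "dzzde" already present; 2 new (u, e)
  "dew" → prefix "d" already present; 2 new (e, w)
  "dzewz" → prefix "dz" already present; 3 new (e, w, z)
Total nodes = 8 + 6 + 6 + 1 + 4 + 2 + 1 + 7 + 4 + 4 + 2 + 2 + 3 = 50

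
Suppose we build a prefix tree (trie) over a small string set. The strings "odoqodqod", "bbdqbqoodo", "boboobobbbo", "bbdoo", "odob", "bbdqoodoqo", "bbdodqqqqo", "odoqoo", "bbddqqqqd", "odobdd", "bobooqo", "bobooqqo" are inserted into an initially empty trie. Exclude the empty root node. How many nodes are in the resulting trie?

For each word, the new-node count is its length minus the longest prefix already in the trie:
  "odoqodqod" → 9 new (o, d, o, q, o, d, q, o, d)
  "bbdqbqoodo" → 10 new (b, b, d, q, b, q, o, o, d, o)
  "boboobobbbo" → prefix "b" already present; 10 new (o, b, o, o, b, o, b, b, b, o)
  "bbdoo" → prefix "bbd" already present; 2 new (o, o)
  "odob" → prefix "odo" already present; 1 new (b)
  "bbdqoodoqo" → prefix "bbdq" already present; 6 new (o, o, d, o, q, o)
  "bbdodqqqqo" → prefix "bbdo" already present; 6 new (d, q, q, q, q, o)
  "odoqoo" → prefix "odoqo" already present; 1 new (o)
  "bbddqqqqd" → prefix "bbd" already present; 6 new (d, q, q, q, q, d)
  "odobdd" → prefix "odob" already present; 2 new (d, d)
  "bobooqo" → prefix "boboo" already present; 2 new (q, o)
  "bobooqqo" → prefix "bobooq" already present; 2 new (q, o)
Total nodes = 9 + 10 + 10 + 2 + 1 + 6 + 6 + 1 + 6 + 2 + 2 + 2 = 57

57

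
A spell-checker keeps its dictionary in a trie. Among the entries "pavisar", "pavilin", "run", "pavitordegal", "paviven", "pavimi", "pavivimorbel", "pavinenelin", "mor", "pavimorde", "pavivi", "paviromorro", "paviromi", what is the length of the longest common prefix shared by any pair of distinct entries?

7

Look for the deepest trie node that still has at least two words in its subtree.
e.g. "paviromi" and "paviromorro" share the prefix "pavirom" of length 7; no pair shares a longer one.
Longest shared-prefix length: 7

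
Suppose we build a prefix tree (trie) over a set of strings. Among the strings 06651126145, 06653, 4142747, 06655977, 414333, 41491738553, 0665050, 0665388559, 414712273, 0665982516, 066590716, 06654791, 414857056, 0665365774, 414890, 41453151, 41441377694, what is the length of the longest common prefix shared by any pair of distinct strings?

5

Equivalently: take the maximum, over all pairs, of their longest common prefix length.
e.g. "06653" and "0665365774" share the prefix "06653" of length 5; no pair shares a longer one.
Longest shared-prefix length: 5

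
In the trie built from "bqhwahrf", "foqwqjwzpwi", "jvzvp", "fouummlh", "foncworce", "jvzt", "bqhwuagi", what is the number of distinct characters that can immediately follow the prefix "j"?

1

Follow the path "j" to its node, then look at its outgoing edges.
Distinct next characters after "j": v.
That node has 1 child edge.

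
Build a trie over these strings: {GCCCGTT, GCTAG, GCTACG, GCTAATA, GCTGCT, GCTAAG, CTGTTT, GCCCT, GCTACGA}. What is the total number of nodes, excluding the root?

Trie structure (* marks end of a word):
(root)
├─ C
│  └─ T
│     └─ G
│        └─ T
│           └─ T
│              └─ T *
└─ G
   └─ C
      ├─ C
      │  └─ C
      │     ├─ G
      │     │  └─ T
      │     │     └─ T *
      │     └─ T *
      └─ T
         ├─ A
         │  ├─ A
         │  │  ├─ G *
         │  │  └─ T
         │  │     └─ A *
         │  ├─ C
         │  │  └─ G *
         │  │     └─ A *
         │  └─ G *
         └─ G
            └─ C
               └─ T *
Counting every labelled node above: 27.

27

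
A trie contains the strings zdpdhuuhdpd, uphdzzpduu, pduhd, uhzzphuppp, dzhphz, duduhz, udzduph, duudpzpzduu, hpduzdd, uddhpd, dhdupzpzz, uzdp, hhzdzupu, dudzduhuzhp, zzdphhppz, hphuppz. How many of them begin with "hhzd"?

Traverse to the node for "hhzd", then collect every word in that subtree.
Matches: "hhzdzupu"
Count: 1

1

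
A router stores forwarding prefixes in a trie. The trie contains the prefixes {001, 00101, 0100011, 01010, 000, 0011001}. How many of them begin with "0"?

Traverse to the node for "0", then collect every word in that subtree.
Matches: "000", "001", "00101", "0011001", "0100011", "01010"
Count: 6

6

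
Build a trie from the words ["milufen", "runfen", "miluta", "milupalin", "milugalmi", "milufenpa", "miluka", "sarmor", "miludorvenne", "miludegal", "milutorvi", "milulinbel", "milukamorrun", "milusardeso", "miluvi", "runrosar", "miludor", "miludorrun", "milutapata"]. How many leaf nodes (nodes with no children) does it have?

Leaves are exactly the stored words that no other stored word extends.
Those words: "miludegal", "miludorrun", "miludorvenne", "milufenpa", "milugalmi", "milukamorrun", "milulinbel", "milupalin", "milusardeso", "milutapata", "milutorvi", "miluvi", "runfen", "runrosar", "sarmor"
Leaf count: 15

15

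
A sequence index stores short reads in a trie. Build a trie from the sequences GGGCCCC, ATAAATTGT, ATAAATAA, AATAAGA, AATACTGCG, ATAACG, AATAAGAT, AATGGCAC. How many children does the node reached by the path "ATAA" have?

2

Walk "ATAA" from the root, arriving at one node.
Characters that immediately follow "ATAA" among the stored strings: {A, C}.
That node has 2 child edges.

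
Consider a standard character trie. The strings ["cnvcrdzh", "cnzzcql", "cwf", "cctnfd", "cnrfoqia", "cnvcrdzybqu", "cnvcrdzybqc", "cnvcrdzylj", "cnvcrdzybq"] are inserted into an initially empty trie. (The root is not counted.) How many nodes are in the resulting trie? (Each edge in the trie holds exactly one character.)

Count nodes per top-level branch (shared prefixes stored once):
  'c'-branch (cctnfd, cnrfoqia, cnvcrdzh, cnvcrdzybq, cnvcrdzybqc, cnvcrdzybqu, cnvcrdzylj, cnzzcql, cwf): 33 nodes
Sum: 33

33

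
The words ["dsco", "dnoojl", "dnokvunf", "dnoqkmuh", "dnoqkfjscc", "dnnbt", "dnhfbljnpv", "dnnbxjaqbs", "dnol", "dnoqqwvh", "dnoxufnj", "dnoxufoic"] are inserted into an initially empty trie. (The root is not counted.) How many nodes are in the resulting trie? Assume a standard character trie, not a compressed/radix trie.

Insert word by word; a character creates a node only if that edge doesn't already exist:
  "dsco" → 4 new (d, s, c, o)
  "dnoojl" → prefix "d" already present; 5 new (n, o, o, j, l)
  "dnokvunf" → prefix "dno" already present; 5 new (k, v, u, n, f)
  "dnoqkmuh" → prefix "dno" already present; 5 new (q, k, m, u, h)
  "dnoqkfjscc" → prefix "dnoqk" already present; 5 new (f, j, s, c, c)
  "dnnbt" → prefix "dn" already present; 3 new (n, b, t)
  "dnhfbljnpv" → prefix "dn" already present; 8 new (h, f, b, l, j, n, p, v)
  "dnnbxjaqbs" → prefix "dnnb" already present; 6 new (x, j, a, q, b, s)
  "dnol" → prefix "dno" already present; 1 new (l)
  "dnoqqwvh" → prefix "dnoq" already present; 4 new (q, w, v, h)
  "dnoxufnj" → prefix "dno" already present; 5 new (x, u, f, n, j)
  "dnoxufoic" → prefix "dnoxuf" already present; 3 new (o, i, c)
Total nodes = 4 + 5 + 5 + 5 + 5 + 3 + 8 + 6 + 1 + 4 + 5 + 3 = 54

54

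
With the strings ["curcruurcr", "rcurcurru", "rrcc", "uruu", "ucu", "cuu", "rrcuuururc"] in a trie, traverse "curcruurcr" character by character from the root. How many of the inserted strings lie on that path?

Traverse "curcruurcr" character by character; count nodes along the way that are marked as word ends.
Prefixes of the query that are stored words: "curcruurcr"
Count: 1

1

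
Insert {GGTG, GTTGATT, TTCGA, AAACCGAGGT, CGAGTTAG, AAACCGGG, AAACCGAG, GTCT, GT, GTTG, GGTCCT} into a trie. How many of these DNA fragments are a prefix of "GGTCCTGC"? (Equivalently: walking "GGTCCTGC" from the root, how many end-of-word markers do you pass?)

1

Check each prefix of "GGTCCTGC" against the stored set — each match is an end-marker on the path.
Prefixes of the query that are stored words: "GGTCCT"
Count: 1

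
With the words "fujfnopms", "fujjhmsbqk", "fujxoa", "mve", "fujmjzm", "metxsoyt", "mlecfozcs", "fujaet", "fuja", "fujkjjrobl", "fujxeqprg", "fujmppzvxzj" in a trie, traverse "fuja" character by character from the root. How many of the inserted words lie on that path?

Check each prefix of "fuja" against the stored set — each match is an end-marker on the path.
Prefixes of the query that are stored words: "fuja"
Count: 1

1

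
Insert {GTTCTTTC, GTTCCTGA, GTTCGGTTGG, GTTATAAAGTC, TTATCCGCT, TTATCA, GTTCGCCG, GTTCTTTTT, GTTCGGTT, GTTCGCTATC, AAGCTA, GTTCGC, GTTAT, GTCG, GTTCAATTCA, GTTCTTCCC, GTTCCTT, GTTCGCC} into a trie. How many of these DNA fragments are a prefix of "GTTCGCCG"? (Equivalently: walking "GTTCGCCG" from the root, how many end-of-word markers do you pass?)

Traverse "GTTCGCCG" character by character; count nodes along the way that are marked as word ends.
Prefixes of the query that are stored words: "GTTCGC", "GTTCGCC", "GTTCGCCG"
Count: 3

3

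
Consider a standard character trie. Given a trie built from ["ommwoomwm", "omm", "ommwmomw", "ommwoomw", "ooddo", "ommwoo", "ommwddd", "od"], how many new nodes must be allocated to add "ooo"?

1

"oo" is already a path in the trie; the remaining "o" must be added.
So 3 − 2 = 1 new nodes.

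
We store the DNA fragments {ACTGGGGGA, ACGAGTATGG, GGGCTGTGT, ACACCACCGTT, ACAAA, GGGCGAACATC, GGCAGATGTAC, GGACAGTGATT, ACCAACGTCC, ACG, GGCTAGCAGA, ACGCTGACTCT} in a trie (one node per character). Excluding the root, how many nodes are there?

85

Trace insertions, counting only characters that open a new branch:
  "ACTGGGGGA" → 9 new (A, C, T, G, G, G, G, G, A)
  "ACGAGTATGG" → prefix "AC" already present; 8 new (G, A, G, T, A, T, G, G)
  "GGGCTGTGT" → 9 new (G, G, G, C, T, G, T, G, T)
  "ACACCACCGTT" → prefix "AC" already present; 9 new (A, C, C, A, C, C, G, T, T)
  "ACAAA" → prefix "ACA" already present; 2 new (A, A)
  "GGGCGAACATC" → prefix "GGGC" already present; 7 new (G, A, A, C, A, T, C)
  "GGCAGATGTAC" → prefix "GG" already present; 9 new (C, A, G, A, T, G, T, A, C)
  "GGACAGTGATT" → prefix "GG" already present; 9 new (A, C, A, G, T, G, A, T, T)
  "ACCAACGTCC" → prefix "AC" already present; 8 new (C, A, A, C, G, T, C, C)
  "ACG" → prefix "ACG" already present; 0 new (none)
  "GGCTAGCAGA" → prefix "GGC" already present; 7 new (T, A, G, C, A, G, A)
  "ACGCTGACTCT" → prefix "ACG" already present; 8 new (C, T, G, A, C, T, C, T)
Total nodes = 9 + 8 + 9 + 9 + 2 + 7 + 9 + 9 + 8 + 0 + 7 + 8 = 85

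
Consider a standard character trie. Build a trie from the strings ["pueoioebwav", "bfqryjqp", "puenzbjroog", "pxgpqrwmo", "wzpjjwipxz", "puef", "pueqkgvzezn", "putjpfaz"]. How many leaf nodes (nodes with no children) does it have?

A leaf is a node with no children — equivalently, the end of a word that is not a proper prefix of any other stored word.
Those words: "bfqryjqp", "puef", "puenzbjroog", "pueoioebwav", "pueqkgvzezn", "putjpfaz", "pxgpqrwmo", "wzpjjwipxz"
Leaf count: 8

8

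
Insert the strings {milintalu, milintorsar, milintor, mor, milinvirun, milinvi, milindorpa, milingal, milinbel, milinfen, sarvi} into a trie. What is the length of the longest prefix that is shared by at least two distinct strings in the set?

Equivalently: take the maximum, over all pairs, of their longest common prefix length.
e.g. "milintor" and "milintorsar" share the prefix "milintor" of length 8; no pair shares a longer one.
Longest shared-prefix length: 8

8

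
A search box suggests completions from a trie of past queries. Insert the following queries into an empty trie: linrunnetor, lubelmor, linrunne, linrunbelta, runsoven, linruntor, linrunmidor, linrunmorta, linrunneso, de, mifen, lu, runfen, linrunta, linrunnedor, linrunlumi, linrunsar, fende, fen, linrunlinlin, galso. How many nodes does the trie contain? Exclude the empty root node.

Trace insertions, counting only characters that open a new branch:
  "linrunnetor" → 11 new (l, i, n, r, u, n, n, e, t, o, r)
  "lubelmor" → prefix "l" already present; 7 new (u, b, e, l, m, o, r)
  "linrunne" → prefix "linrunne" already present; 0 new (none)
  "linrunbelta" → prefix "linrun" already present; 5 new (b, e, l, t, a)
  "runsoven" → 8 new (r, u, n, s, o, v, e, n)
  "linruntor" → prefix "linrun" already present; 3 new (t, o, r)
  "linrunmidor" → prefix "linrun" already present; 5 new (m, i, d, o, r)
  "linrunmorta" → prefix "linrunm" already present; 4 new (o, r, t, a)
  "linrunneso" → prefix "linrunne" already present; 2 new (s, o)
  "de" → 2 new (d, e)
  "mifen" → 5 new (m, i, f, e, n)
  "lu" → prefix "lu" already present; 0 new (none)
  "runfen" → prefix "run" already present; 3 new (f, e, n)
  "linrunta" → prefix "linrunt" already present; 1 new (a)
  "linrunnedor" → prefix "linrunne" already present; 3 new (d, o, r)
  "linrunlumi" → prefix "linrun" already present; 4 new (l, u, m, i)
  "linrunsar" → prefix "linrun" already present; 3 new (s, a, r)
  "fende" → 5 new (f, e, n, d, e)
  "fen" → prefix "fen" already present; 0 new (none)
  "linrunlinlin" → prefix "linrunl" already present; 5 new (i, n, l, i, n)
  "galso" → 5 new (g, a, l, s, o)
Total nodes = 11 + 7 + 0 + 5 + 8 + 3 + 5 + 4 + 2 + 2 + 5 + 0 + 3 + 1 + 3 + 4 + 3 + 5 + 0 + 5 + 5 = 81

81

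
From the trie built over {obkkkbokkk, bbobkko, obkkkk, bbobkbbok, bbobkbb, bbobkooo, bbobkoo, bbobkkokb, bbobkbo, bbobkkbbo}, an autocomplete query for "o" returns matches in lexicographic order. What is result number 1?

obkkkbokkk

Filter for "o…" and sort: "obkkkbokkk", "obkkkk"
The 1st is obkkkbokkk.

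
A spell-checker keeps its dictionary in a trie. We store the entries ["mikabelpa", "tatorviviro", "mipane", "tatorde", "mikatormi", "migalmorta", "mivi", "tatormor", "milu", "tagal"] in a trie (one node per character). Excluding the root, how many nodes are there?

Trace insertions, counting only characters that open a new branch:
  "mikabelpa" → 9 new (m, i, k, a, b, e, l, p, a)
  "tatorviviro" → 11 new (t, a, t, o, r, v, i, v, i, r, o)
  "mipane" → prefix "mi" already present; 4 new (p, a, n, e)
  "tatorde" → prefix "tator" already present; 2 new (d, e)
  "mikatormi" → prefix "mika" already present; 5 new (t, o, r, m, i)
  "migalmorta" → prefix "mi" already present; 8 new (g, a, l, m, o, r, t, a)
  "mivi" → prefix "mi" already present; 2 new (v, i)
  "tatormor" → prefix "tator" already present; 3 new (m, o, r)
  "milu" → prefix "mi" already present; 2 new (l, u)
  "tagal" → prefix "ta" already present; 3 new (g, a, l)
Total nodes = 9 + 11 + 4 + 2 + 5 + 8 + 2 + 3 + 2 + 3 = 49

49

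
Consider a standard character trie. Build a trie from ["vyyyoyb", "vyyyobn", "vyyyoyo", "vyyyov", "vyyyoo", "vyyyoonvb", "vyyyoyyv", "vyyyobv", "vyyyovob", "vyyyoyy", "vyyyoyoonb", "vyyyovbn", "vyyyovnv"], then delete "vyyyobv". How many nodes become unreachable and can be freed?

1

A node on "vyyyobv"'s path can go only if nothing else ends at it or branches off below it.
The suffix "v" (1 node) is used only by "vyyyobv"; the node for "vyyyob" still has the child "n", so pruning stops there.
Nodes removed: 1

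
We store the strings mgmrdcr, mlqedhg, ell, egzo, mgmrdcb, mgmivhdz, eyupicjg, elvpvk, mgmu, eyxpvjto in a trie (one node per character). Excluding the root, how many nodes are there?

For each word, the new-node count is its length minus the longest prefix already in the trie:
  "mgmrdcr" → 7 new (m, g, m, r, d, c, r)
  "mlqedhg" → prefix "m" already present; 6 new (l, q, e, d, h, g)
  "ell" → 3 new (e, l, l)
  "egzo" → prefix "e" already present; 3 new (g, z, o)
  "mgmrdcb" → prefix "mgmrdc" already present; 1 new (b)
  "mgmivhdz" → prefix "mgm" already present; 5 new (i, v, h, d, z)
  "eyupicjg" → prefix "e" already present; 7 new (y, u, p, i, c, j, g)
  "elvpvk" → prefix "el" already present; 4 new (v, p, v, k)
  "mgmu" → prefix "mgm" already present; 1 new (u)
  "eyxpvjto" → prefix "ey" already present; 6 new (x, p, v, j, t, o)
Total nodes = 7 + 6 + 3 + 3 + 1 + 5 + 7 + 4 + 1 + 6 = 43

43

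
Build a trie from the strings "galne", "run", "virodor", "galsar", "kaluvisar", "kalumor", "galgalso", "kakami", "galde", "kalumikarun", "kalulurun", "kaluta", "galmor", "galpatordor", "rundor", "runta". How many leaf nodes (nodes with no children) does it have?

15

Leaves are exactly the stored words that no other stored word extends.
Those words: "galde", "galgalso", "galmor", "galne", "galpatordor", "galsar", "kakami", "kalulurun", "kalumikarun", "kalumor", "kaluta", "kaluvisar", "rundor", "runta", "virodor"
Leaf count: 15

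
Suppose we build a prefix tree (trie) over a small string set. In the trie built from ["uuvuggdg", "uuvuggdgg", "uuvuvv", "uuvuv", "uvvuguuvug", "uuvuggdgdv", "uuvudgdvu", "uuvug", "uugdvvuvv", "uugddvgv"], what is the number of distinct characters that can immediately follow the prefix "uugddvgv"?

Follow the path "uugddvgv" to its node, then look at its outgoing edges.
No stored string extends past "uugddvgv".
That node has 0 child edges.

0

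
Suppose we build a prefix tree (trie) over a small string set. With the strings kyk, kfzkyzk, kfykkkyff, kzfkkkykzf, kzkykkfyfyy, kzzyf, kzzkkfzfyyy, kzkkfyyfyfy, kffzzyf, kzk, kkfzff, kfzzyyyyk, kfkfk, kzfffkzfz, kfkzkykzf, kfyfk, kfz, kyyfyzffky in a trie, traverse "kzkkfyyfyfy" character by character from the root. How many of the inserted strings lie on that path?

2

Check each prefix of "kzkkfyyfyfy" against the stored set — each match is an end-marker on the path.
Prefixes of the query that are stored words: "kzk", "kzkkfyyfyfy"
Count: 2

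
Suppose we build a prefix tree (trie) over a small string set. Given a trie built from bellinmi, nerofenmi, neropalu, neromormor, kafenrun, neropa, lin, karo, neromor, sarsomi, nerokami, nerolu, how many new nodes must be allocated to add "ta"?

"ta" shares no prefix with any stored word, so all 2 characters open new nodes.
2 − 0 = 2 new nodes.

2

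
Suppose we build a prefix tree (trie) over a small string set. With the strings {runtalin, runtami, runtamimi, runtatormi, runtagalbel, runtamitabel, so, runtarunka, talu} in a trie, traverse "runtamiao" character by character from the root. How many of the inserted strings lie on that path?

1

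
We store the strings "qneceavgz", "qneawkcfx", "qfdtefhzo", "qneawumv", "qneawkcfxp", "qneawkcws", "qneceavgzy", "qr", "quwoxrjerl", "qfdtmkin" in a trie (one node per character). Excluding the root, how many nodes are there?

44

Trace insertions, counting only characters that open a new branch:
  "qneceavgz" → 9 new (q, n, e, c, e, a, v, g, z)
  "qneawkcfx" → prefix "qne" already present; 6 new (a, w, k, c, f, x)
  "qfdtefhzo" → prefix "q" already present; 8 new (f, d, t, e, f, h, z, o)
  "qneawumv" → prefix "qneaw" already present; 3 new (u, m, v)
  "qneawkcfxp" → prefix "qneawkcfx" already present; 1 new (p)
  "qneawkcws" → prefix "qneawkc" already present; 2 new (w, s)
  "qneceavgzy" → prefix "qneceavgz" already present; 1 new (y)
  "qr" → prefix "q" already present; 1 new (r)
  "quwoxrjerl" → prefix "q" already present; 9 new (u, w, o, x, r, j, e, r, l)
  "qfdtmkin" → prefix "qfdt" already present; 4 new (m, k, i, n)
Total nodes = 9 + 6 + 8 + 3 + 1 + 2 + 1 + 1 + 9 + 4 = 44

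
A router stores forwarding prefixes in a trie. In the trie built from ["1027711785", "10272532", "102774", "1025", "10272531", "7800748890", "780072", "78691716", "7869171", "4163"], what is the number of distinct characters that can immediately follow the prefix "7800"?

The children of the "7800" node are the distinct next characters among strings starting with "7800".
Distinct next characters after "7800": 7.
That node has 1 child edge.

1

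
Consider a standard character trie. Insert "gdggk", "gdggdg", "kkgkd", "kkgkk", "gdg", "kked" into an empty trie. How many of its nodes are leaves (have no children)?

Leaves are exactly the stored words that no other stored word extends.
Those words: "gdggdg", "gdggk", "kked", "kkgkd", "kkgkk"
Leaf count: 5

5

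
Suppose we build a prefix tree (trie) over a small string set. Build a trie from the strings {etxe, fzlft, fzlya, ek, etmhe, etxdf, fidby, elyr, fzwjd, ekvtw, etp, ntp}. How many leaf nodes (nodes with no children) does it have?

11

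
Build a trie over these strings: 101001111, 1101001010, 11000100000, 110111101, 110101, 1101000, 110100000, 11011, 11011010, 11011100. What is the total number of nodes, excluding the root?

40

Count nodes per top-level branch (shared prefixes stored once):
  '1'-branch (101001111, 11000100000, 1101000, 110100000, 1101001010, 110101, 11011, 11011010, 11011100, 110111101): 40 nodes
Sum: 40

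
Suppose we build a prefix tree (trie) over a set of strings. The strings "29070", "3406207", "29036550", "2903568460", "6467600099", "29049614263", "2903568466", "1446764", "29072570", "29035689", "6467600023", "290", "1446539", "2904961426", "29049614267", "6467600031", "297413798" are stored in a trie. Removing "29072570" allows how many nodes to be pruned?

Walk "29072570" from the leaf back toward the root, removing each node that no remaining word uses.
The suffix "2570" (4 nodes) is used only by "29072570"; the node for "2907" still has the child "0", so pruning stops there.
Nodes removed: 4

4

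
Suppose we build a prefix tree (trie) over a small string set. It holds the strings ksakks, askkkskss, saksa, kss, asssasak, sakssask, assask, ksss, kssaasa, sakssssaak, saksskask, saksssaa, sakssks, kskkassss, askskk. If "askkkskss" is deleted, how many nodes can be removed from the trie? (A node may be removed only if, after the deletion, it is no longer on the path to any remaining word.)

6

A node on "askkkskss"'s path can go only if nothing else ends at it or branches off below it.
The suffix "kkskss" (6 nodes) is used only by "askkkskss"; the node for "ask" still has the child "s", so pruning stops there.
Nodes removed: 6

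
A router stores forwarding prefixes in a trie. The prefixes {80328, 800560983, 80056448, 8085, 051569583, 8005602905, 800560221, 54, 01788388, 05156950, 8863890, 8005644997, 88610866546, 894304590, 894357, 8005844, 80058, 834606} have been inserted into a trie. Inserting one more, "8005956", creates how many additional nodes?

3

"8005" is already a path in the trie; the remaining "956" must be added.
New nodes needed: |"8005956"| − 4 = 7 − 4 = 3.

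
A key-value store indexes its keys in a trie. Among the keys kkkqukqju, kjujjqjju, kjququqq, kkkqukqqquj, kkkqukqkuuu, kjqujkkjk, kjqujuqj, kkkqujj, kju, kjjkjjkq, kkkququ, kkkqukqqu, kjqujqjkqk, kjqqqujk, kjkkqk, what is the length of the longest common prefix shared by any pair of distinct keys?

8

The deepest shared node is where two words last agree before diverging.
"kkkqukqqquj" and "kkkqukqqu" agree on "kkkqukqq" (8 characters) before diverging; nothing deeper is shared.
Longest shared-prefix length: 8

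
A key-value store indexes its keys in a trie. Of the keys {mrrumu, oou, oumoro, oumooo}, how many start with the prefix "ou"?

Traverse to the node for "ou", then collect every word in that subtree.
Matches: "oumooo", "oumoro"
Count: 2

2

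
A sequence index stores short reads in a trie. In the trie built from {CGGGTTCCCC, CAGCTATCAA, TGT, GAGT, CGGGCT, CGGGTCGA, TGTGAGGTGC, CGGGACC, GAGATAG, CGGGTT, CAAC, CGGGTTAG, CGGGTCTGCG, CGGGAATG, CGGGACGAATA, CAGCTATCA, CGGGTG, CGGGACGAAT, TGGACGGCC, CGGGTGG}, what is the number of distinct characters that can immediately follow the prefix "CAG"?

The children of the "CAG" node are the distinct next characters among strings starting with "CAG".
Distinct next characters after "CAG": C.
That node has 1 child edge.

1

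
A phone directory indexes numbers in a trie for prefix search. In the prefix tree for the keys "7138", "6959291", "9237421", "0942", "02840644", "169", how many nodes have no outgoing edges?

Leaves are exactly the stored words that no other stored word extends.
Those words: "02840644", "0942", "169", "6959291", "7138", "9237421"
Leaf count: 6

6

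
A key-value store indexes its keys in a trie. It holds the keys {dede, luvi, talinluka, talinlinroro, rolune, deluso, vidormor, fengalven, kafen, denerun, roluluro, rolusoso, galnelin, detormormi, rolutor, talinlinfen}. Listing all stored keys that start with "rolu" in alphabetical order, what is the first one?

Filter for "rolu…" and sort: "roluluro", "rolune", "rolusoso", "rolutor"
The 1st is roluluro.

roluluro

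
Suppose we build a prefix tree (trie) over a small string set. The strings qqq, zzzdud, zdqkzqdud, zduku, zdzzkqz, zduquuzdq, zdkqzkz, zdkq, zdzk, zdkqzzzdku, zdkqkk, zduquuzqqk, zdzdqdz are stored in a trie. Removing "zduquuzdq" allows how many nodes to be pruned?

Walk "zduquuzdq" from the leaf back toward the root, removing each node that no remaining word uses.
The suffix "dq" (2 nodes) is used only by "zduquuzdq"; the node for "zduquuz" still has the child "q", so pruning stops there.
Nodes removed: 2

2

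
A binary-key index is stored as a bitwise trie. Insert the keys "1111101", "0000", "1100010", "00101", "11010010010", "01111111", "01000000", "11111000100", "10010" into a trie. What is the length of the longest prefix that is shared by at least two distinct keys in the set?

6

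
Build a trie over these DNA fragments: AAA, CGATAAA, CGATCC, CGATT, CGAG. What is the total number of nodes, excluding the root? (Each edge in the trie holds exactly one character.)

For each word, the new-node count is its length minus the longest prefix already in the trie:
  "AAA" → 3 new (A, A, A)
  "CGATAAA" → 7 new (C, G, A, T, A, A, A)
  "CGATCC" → prefix "CGAT" already present; 2 new (C, C)
  "CGATT" → prefix "CGAT" already present; 1 new (T)
  "CGAG" → prefix "CGA" already present; 1 new (G)
Total nodes = 3 + 7 + 2 + 1 + 1 = 14

14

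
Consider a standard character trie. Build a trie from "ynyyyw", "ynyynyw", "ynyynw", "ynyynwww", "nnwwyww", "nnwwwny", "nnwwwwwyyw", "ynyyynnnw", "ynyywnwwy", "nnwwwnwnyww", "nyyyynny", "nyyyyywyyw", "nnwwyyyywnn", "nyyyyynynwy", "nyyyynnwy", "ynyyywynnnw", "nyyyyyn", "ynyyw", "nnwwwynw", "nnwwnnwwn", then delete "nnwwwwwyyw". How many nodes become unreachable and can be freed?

5

A node on "nnwwwwwyyw"'s path can go only if nothing else ends at it or branches off below it.
The suffix "wwyyw" (5 nodes) is used only by "nnwwwwwyyw"; the node for "nnwww" still has the child "n", so pruning stops there.
Nodes removed: 5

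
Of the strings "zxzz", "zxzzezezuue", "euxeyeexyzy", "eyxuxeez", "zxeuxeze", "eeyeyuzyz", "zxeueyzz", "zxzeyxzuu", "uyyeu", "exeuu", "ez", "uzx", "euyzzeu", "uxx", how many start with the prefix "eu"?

Walk to "eu"; the words in its subtree are exactly those with that prefix.
Matches: "euxeyeexyzy", "euyzzeu"
Count: 2

2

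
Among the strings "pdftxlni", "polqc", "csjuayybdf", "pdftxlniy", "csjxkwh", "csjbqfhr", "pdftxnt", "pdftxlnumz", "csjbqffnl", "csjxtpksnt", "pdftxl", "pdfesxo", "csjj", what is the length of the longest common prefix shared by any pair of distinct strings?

Equivalently: take the maximum, over all pairs, of their longest common prefix length.
e.g. "pdftxlni" and "pdftxlniy" share the prefix "pdftxlni" of length 8; no pair shares a longer one.
Longest shared-prefix length: 8

8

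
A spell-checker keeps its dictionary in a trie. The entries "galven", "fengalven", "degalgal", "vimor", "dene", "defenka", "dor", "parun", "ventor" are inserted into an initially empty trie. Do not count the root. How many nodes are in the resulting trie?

Trace insertions, counting only characters that open a new branch:
  "galven" → 6 new (g, a, l, v, e, n)
  "fengalven" → 9 new (f, e, n, g, a, l, v, e, n)
  "degalgal" → 8 new (d, e, g, a, l, g, a, l)
  "vimor" → 5 new (v, i, m, o, r)
  "dene" → prefix "de" already present; 2 new (n, e)
  "defenka" → prefix "de" already present; 5 new (f, e, n, k, a)
  "dor" → prefix "d" already present; 2 new (o, r)
  "parun" → 5 new (p, a, r, u, n)
  "ventor" → prefix "v" already present; 5 new (e, n, t, o, r)
Total nodes = 6 + 9 + 8 + 5 + 2 + 5 + 2 + 5 + 5 = 47

47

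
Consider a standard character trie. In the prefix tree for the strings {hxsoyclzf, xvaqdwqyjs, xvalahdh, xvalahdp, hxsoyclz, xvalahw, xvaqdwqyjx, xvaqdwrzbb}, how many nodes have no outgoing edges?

Leaves are exactly the stored words that no other stored word extends.
Those words: "hxsoyclzf", "xvalahdh", "xvalahdp", "xvalahw", "xvaqdwqyjs", "xvaqdwqyjx", "xvaqdwrzbb"
Leaf count: 7

7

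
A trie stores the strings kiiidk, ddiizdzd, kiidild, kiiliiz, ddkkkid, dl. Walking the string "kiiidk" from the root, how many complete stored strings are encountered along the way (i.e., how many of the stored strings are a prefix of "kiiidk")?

1

Traverse "kiiidk" character by character; count nodes along the way that are marked as word ends.
Prefixes of the query that are stored words: "kiiidk"
Count: 1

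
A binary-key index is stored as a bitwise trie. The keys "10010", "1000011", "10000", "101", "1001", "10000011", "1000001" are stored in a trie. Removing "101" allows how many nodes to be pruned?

1

Walk "101" from the leaf back toward the root, removing each node that no remaining word uses.
The suffix "1" (1 node) is used only by "101"; the node for "10" still has the child "0", so pruning stops there.
Nodes removed: 1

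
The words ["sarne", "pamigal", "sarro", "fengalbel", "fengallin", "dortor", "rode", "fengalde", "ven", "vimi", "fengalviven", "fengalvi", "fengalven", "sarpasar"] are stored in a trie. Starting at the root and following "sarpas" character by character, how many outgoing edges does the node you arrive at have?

1

The children of the "sarpas" node are the distinct next characters among strings starting with "sarpas".
Characters that immediately follow "sarpas" among the stored strings: {a}.
That node has 1 child edge.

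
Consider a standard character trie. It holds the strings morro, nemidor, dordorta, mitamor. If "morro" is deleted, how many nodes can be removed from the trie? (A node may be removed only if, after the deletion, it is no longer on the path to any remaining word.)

4

A node on "morro"'s path can go only if nothing else ends at it or branches off below it.
The suffix "orro" (4 nodes) is used only by "morro"; the node for "m" still has the child "i", so pruning stops there.
Nodes removed: 4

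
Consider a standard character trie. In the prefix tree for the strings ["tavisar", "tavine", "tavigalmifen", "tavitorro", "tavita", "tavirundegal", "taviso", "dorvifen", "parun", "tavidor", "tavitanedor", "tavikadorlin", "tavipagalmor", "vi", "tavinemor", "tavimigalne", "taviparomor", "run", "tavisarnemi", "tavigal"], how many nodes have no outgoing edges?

16

A leaf is a node with no children — equivalently, the end of a word that is not a proper prefix of any other stored word.
Those words: "dorvifen", "parun", "run", "tavidor", "tavigalmifen", "tavikadorlin", "tavimigalne", "tavinemor", "tavipagalmor", "taviparomor", "tavirundegal", "tavisarnemi", "taviso", "tavitanedor", "tavitorro", "vi"
Leaf count: 16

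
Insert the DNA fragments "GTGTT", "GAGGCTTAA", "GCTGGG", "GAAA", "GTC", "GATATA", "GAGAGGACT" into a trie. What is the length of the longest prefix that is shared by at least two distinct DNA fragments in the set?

Look for the deepest trie node that still has at least two words in its subtree.
e.g. "GAGAGGACT" and "GAGGCTTAA" share the prefix "GAG" of length 3; no pair shares a longer one.
Longest shared-prefix length: 3

3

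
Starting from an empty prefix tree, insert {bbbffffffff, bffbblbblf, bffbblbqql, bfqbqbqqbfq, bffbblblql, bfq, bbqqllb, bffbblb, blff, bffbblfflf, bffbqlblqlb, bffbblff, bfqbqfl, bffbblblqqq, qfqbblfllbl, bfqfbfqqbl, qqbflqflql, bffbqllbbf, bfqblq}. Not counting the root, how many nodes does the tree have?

91

For each word, the new-node count is its length minus the longest prefix already in the trie:
  "bbbffffffff" → 11 new (b, b, b, f, f, f, f, f, f, f, f)
  "bffbblbblf" → prefix "b" already present; 9 new (f, f, b, b, l, b, b, l, f)
  "bffbblbqql" → prefix "bffbblb" already present; 3 new (q, q, l)
  "bfqbqbqqbfq" → prefix "bf" already present; 9 new (q, b, q, b, q, q, b, f, q)
  "bffbblblql" → prefix "bffbblb" already present; 3 new (l, q, l)
  "bfq" → prefix "bfq" already present; 0 new (none)
  "bbqqllb" → prefix "bb" already present; 5 new (q, q, l, l, b)
  "bffbblb" → prefix "bffbblb" already present; 0 new (none)
  "blff" → prefix "b" already present; 3 new (l, f, f)
  "bffbblfflf" → prefix "bffbbl" already present; 4 new (f, f, l, f)
  "bffbqlblqlb" → prefix "bffb" already present; 7 new (q, l, b, l, q, l, b)
  "bffbblff" → prefix "bffbblff" already present; 0 new (none)
  "bfqbqfl" → prefix "bfqbq" already present; 2 new (f, l)
  "bffbblblqqq" → prefix "bffbblblq" already present; 2 new (q, q)
  "qfqbblfllbl" → 11 new (q, f, q, b, b, l, f, l, l, b, l)
  "bfqfbfqqbl" → prefix "bfq" already present; 7 new (f, b, f, q, q, b, l)
  "qqbflqflql" → prefix "q" already present; 9 new (q, b, f, l, q, f, l, q, l)
  "bffbqllbbf" → prefix "bffbql" already present; 4 new (l, b, b, f)
  "bfqblq" → prefix "bfqb" already present; 2 new (l, q)
Total nodes = 11 + 9 + 3 + 9 + 3 + 0 + 5 + 0 + 3 + 4 + 7 + 0 + 2 + 2 + 11 + 7 + 9 + 4 + 2 = 91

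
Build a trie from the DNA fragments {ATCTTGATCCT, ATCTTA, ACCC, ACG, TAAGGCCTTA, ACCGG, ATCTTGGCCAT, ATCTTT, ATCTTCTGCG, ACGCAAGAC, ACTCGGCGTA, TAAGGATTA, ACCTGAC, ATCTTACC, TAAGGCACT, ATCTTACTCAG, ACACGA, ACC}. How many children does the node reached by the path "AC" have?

4

The children of the "AC" node are the distinct next characters among strings starting with "AC".
Characters that immediately follow "AC" among the stored strings: {A, C, G, T}.
That node has 4 child edges.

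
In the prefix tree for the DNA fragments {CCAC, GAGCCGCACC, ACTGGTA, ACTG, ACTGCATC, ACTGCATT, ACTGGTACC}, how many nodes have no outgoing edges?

5

A leaf is a node with no children — equivalently, the end of a word that is not a proper prefix of any other stored word.
Those words: "ACTGCATC", "ACTGCATT", "ACTGGTACC", "CCAC", "GAGCCGCACC"
Leaf count: 5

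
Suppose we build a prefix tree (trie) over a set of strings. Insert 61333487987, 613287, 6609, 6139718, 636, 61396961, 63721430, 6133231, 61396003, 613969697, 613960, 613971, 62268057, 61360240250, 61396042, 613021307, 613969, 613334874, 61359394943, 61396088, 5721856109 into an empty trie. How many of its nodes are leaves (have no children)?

18

Leaves are exactly the stored words that no other stored word extends.
Those words: "5721856109", "613021307", "613287", "6133231", "613334874", "61333487987", "61359394943", "61360240250", "61396003", "61396042", "61396088", "61396961", "613969697", "6139718", "62268057", "636", "63721430", "6609"
Leaf count: 18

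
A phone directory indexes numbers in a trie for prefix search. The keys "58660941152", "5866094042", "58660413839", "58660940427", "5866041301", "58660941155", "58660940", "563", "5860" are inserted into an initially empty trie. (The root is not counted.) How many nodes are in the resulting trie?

27

Trace insertions, counting only characters that open a new branch:
  "58660941152" → 11 new (5, 8, 6, 6, 0, 9, 4, 1, 1, 5, 2)
  "5866094042" → prefix "5866094" already present; 3 new (0, 4, 2)
  "58660413839" → prefix "58660" already present; 6 new (4, 1, 3, 8, 3, 9)
  "58660940427" → prefix "5866094042" already present; 1 new (7)
  "5866041301" → prefix "58660413" already present; 2 new (0, 1)
  "58660941155" → prefix "5866094115" already present; 1 new (5)
  "58660940" → prefix "58660940" already present; 0 new (none)
  "563" → prefix "5" already present; 2 new (6, 3)
  "5860" → prefix "586" already present; 1 new (0)
Total nodes = 11 + 3 + 6 + 1 + 2 + 1 + 0 + 2 + 1 = 27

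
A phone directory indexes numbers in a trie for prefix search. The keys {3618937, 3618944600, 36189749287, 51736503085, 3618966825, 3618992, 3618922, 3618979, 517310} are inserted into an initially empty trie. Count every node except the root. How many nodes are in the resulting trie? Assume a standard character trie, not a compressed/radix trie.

Insert word by word; a character creates a node only if that edge doesn't already exist:
  "3618937" → 7 new (3, 6, 1, 8, 9, 3, 7)
  "3618944600" → prefix "36189" already present; 5 new (4, 4, 6, 0, 0)
  "36189749287" → prefix "36189" already present; 6 new (7, 4, 9, 2, 8, 7)
  "51736503085" → 11 new (5, 1, 7, 3, 6, 5, 0, 3, 0, 8, 5)
  "3618966825" → prefix "36189" already present; 5 new (6, 6, 8, 2, 5)
  "3618992" → prefix "36189" already present; 2 new (9, 2)
  "3618922" → prefix "36189" already present; 2 new (2, 2)
  "3618979" → prefix "361897" already present; 1 new (9)
  "517310" → prefix "5173" already present; 2 new (1, 0)
Total nodes = 7 + 5 + 6 + 11 + 5 + 2 + 2 + 1 + 2 = 41

41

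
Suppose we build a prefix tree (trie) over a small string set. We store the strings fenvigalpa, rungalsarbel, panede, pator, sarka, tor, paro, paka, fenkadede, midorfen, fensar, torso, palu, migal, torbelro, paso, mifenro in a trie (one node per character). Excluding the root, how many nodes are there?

Insert word by word; a character creates a node only if that edge doesn't already exist:
  "fenvigalpa" → 10 new (f, e, n, v, i, g, a, l, p, a)
  "rungalsarbel" → 12 new (r, u, n, g, a, l, s, a, r, b, e, l)
  "panede" → 6 new (p, a, n, e, d, e)
  "pator" → prefix "pa" already present; 3 new (t, o, r)
  "sarka" → 5 new (s, a, r, k, a)
  "tor" → 3 new (t, o, r)
  "paro" → prefix "pa" already present; 2 new (r, o)
  "paka" → prefix "pa" already present; 2 new (k, a)
  "fenkadede" → prefix "fen" already present; 6 new (k, a, d, e, d, e)
  "midorfen" → 8 new (m, i, d, o, r, f, e, n)
  "fensar" → prefix "fen" already present; 3 new (s, a, r)
  "torso" → prefix "tor" already present; 2 new (s, o)
  "palu" → prefix "pa" already present; 2 new (l, u)
  "migal" → prefix "mi" already present; 3 new (g, a, l)
  "torbelro" → prefix "tor" already present; 5 new (b, e, l, r, o)
  "paso" → prefix "pa" already present; 2 new (s, o)
  "mifenro" → prefix "mi" already present; 5 new (f, e, n, r, o)
Total nodes = 10 + 12 + 6 + 3 + 5 + 3 + 2 + 2 + 6 + 8 + 3 + 2 + 2 + 3 + 5 + 2 + 5 = 79

79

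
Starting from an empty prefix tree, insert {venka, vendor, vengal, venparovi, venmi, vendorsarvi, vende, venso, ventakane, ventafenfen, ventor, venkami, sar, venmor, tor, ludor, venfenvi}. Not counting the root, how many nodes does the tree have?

Count nodes per top-level branch (shared prefixes stored once):
  'l'-branch (ludor): 5 nodes
  's'-branch (sar): 3 nodes
  't'-branch (tor): 3 nodes
  'v'-branch (vende, vendor, vendorsarvi, venfenvi, vengal, venka, venkami, venmi, venmor, venparovi, venso, ventafenfen, ventakane, ventor): 50 nodes
Sum: 61

61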